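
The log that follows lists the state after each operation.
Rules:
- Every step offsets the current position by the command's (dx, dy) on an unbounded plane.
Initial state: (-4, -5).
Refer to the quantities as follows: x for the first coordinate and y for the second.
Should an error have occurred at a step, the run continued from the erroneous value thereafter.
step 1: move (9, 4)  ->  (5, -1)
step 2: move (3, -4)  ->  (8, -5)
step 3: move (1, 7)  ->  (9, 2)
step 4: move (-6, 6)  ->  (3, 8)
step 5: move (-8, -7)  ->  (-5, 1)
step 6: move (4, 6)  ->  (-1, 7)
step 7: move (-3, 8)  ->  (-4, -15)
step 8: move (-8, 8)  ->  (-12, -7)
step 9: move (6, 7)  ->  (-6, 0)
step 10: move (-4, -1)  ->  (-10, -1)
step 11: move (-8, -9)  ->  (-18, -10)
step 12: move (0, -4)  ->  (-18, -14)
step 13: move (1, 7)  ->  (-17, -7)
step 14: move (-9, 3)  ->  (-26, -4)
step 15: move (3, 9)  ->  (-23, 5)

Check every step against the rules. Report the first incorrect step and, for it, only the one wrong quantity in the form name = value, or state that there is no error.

step 7, y = 15

Step 1: x = -4 + (9) = 5, y = -5 + (4) = -1 — consistent with the log.
Step 2: x = 5 + (3) = 8, y = -1 + (-4) = -5 — exactly as logged.
Step 3: x = 8 + (1) = 9, y = -5 + (7) = 2 — same as recorded.
Step 4: x = 9 + (-6) = 3, y = 2 + (6) = 8 — matches.
Step 5: x = 3 + (-8) = -5, y = 8 + (-7) = 1 — exactly as logged.
Step 6: x = -5 + (4) = -1, y = 1 + (6) = 7 — confirmed correct.
Step 7: x = -1 + (-3) = -4, y = 7 + (8) = 15 — the entry is off here.
First incorrect step: 7; the correct value is y = 15.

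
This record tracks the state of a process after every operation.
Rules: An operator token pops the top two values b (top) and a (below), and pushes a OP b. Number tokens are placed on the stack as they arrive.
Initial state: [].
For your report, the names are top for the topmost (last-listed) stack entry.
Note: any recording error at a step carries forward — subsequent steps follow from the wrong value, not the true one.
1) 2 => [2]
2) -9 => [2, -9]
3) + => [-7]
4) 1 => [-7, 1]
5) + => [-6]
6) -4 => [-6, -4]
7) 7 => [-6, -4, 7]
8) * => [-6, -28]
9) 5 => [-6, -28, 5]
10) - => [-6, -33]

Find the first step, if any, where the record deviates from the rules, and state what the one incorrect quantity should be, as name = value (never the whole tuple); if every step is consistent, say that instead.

no error

1. push 2: top = 2 (verified)
2. push -9: top = -9 (in agreement)
3. 2 + -9 = -7 (no discrepancy)
4. push 1: top = 1 (checks out)
5. -7 + 1 = -6 (agrees with the record)
6. push -4: top = -4 (matches)
7. push 7: top = 7 (in agreement)
8. -4 * 7 = -28 (verified)
9. push 5: top = 5 (consistent with the record)
10. -28 - 5 = -33 (in agreement)
Each recorded entry agrees with the recomputation.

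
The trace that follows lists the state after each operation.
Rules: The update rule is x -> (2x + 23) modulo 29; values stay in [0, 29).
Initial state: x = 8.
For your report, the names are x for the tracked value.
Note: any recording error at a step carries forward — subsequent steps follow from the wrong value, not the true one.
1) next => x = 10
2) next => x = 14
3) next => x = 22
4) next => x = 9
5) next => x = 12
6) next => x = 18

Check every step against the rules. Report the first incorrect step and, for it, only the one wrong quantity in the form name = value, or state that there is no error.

no error

Recomputing the run from the initial state:
step 1: x = 10
step 2: x = 14
step 3: x = 22
step 4: x = 9
step 5: x = 12
step 6: x = 18
This matches the trace at every step.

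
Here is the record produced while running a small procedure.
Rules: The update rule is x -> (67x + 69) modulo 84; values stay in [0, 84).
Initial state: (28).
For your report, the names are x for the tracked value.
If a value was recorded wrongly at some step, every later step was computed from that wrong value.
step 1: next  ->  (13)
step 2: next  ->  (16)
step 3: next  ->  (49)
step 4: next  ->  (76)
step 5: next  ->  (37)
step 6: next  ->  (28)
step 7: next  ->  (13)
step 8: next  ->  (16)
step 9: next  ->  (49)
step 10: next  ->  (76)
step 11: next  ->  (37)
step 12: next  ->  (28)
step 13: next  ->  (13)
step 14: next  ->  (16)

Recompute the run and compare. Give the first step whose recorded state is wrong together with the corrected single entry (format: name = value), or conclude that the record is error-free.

no error

step 1: x = (67*28 + 69) mod 84 = 13 -> same as recorded
step 2: x = (67*13 + 69) mod 84 = 16 -> in agreement
step 3: x = (67*16 + 69) mod 84 = 49 -> consistent with the record
step 4: x = (67*49 + 69) mod 84 = 76 -> agrees with the record
step 5: x = (67*76 + 69) mod 84 = 37 -> agrees with the record
step 6: x = (67*37 + 69) mod 84 = 28 -> exactly as logged
step 7: x = (67*28 + 69) mod 84 = 13 -> verified
step 8: x = (67*13 + 69) mod 84 = 16 -> agrees with the record
step 9: x = (67*16 + 69) mod 84 = 49 -> verified
step 10: x = (67*49 + 69) mod 84 = 76 -> exactly as logged
step 11: x = (67*76 + 69) mod 84 = 37 -> exactly as logged
step 12: x = (67*37 + 69) mod 84 = 28 -> consistent with the record
step 13: x = (67*28 + 69) mod 84 = 13 -> same as recorded
step 14: x = (67*13 + 69) mod 84 = 16 -> no discrepancy
Every step is consistent.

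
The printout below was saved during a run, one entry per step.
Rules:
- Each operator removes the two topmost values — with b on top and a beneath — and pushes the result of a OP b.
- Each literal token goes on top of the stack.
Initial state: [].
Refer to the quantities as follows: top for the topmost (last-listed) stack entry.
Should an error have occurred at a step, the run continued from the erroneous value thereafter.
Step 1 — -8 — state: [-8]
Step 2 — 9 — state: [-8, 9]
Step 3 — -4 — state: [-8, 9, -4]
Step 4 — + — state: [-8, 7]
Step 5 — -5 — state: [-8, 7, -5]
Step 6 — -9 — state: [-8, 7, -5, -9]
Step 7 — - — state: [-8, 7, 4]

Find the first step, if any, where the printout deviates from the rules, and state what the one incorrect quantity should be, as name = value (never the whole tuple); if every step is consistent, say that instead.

Step 1: push -8: top = -8 — confirmed correct.
Step 2: push 9: top = 9 — checks out.
Step 3: push -4: top = -4 — exactly as logged.
Step 4: 9 + -4 = 5 — the recorded entry deviates here.
Conclusion: step 4 carries the first error; the entry should be top = 5.

step 4, top = 5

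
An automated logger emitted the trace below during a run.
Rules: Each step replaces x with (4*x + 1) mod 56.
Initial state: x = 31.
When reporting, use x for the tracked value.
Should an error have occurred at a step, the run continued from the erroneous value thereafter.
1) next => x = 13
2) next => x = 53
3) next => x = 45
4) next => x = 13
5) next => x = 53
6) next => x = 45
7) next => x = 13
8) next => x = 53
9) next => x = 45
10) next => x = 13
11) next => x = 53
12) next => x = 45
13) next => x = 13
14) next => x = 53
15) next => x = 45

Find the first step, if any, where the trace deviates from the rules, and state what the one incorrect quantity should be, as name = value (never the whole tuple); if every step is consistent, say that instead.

Step 1: x = (4*31 + 1) mod 56 = 13 — matches.
Step 2: x = (4*13 + 1) mod 56 = 53 — verified.
Step 3: x = (4*53 + 1) mod 56 = 45 — confirmed correct.
Step 4: x = (4*45 + 1) mod 56 = 13 — verified.
Step 5: x = (4*13 + 1) mod 56 = 53 — verified.
Step 6: x = (4*53 + 1) mod 56 = 45 — exactly as logged.
Step 7: x = (4*45 + 1) mod 56 = 13 — verified.
Step 8: x = (4*13 + 1) mod 56 = 53 — same as recorded.
Step 9: x = (4*53 + 1) mod 56 = 45 — verified.
Step 10: x = (4*45 + 1) mod 56 = 13 — no discrepancy.
Step 11: x = (4*13 + 1) mod 56 = 53 — matches.
Step 12: x = (4*53 + 1) mod 56 = 45 — same as recorded.
Step 13: x = (4*45 + 1) mod 56 = 13 — no discrepancy.
Step 14: x = (4*13 + 1) mod 56 = 53 — consistent with the trace.
Step 15: x = (4*53 + 1) mod 56 = 45 — exactly as logged.
Every step is consistent.

no error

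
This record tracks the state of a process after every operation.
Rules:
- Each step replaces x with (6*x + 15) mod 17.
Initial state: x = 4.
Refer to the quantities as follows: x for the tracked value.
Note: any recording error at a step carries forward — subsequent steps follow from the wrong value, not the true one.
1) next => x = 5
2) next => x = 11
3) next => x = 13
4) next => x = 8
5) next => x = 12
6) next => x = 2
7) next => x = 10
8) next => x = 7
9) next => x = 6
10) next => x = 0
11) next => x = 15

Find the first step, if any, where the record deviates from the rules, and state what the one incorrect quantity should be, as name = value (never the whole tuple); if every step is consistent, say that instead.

no error

Recomputing the run from the initial state:
step 1: x = 5
step 2: x = 11
step 3: x = 13
step 4: x = 8
step 5: x = 12
step 6: x = 2
step 7: x = 10
step 8: x = 7
step 9: x = 6
step 10: x = 0
step 11: x = 15
This matches the record at every step.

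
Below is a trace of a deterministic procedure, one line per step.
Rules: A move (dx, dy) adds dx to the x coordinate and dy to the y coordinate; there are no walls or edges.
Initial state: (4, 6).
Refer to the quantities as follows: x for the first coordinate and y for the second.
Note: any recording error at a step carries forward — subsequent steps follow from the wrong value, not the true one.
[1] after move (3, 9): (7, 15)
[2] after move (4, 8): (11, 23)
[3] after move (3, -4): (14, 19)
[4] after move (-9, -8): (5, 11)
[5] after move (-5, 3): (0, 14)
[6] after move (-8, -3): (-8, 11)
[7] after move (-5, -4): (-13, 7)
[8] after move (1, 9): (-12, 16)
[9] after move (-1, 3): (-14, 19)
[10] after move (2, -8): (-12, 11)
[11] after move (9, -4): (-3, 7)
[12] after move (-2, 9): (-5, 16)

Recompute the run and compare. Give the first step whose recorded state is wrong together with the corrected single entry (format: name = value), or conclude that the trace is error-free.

1. x = 4 + (3) = 7, y = 6 + (9) = 15 (no discrepancy)
2. x = 7 + (4) = 11, y = 15 + (8) = 23 (agrees with the trace)
3. x = 11 + (3) = 14, y = 23 + (-4) = 19 (exactly as logged)
4. x = 14 + (-9) = 5, y = 19 + (-8) = 11 (matches)
5. x = 5 + (-5) = 0, y = 11 + (3) = 14 (same as recorded)
6. x = 0 + (-8) = -8, y = 14 + (-3) = 11 (exactly as logged)
7. x = -8 + (-5) = -13, y = 11 + (-4) = 7 (no discrepancy)
8. x = -13 + (1) = -12, y = 7 + (9) = 16 (verified)
9. x = -12 + (-1) = -13, y = 16 + (3) = 19 (the recorded entry deviates here)
First incorrect step: 9; the correct value is x = -13.

step 9, x = -13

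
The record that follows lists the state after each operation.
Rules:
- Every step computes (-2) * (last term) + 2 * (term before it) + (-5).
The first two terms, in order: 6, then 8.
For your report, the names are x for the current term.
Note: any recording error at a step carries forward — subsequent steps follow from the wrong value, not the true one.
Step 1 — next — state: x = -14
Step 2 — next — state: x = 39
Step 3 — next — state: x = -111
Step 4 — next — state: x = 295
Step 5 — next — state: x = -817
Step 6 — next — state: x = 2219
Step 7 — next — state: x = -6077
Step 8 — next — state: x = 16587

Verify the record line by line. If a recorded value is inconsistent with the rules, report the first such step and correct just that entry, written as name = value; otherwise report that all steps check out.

step 1, x = -9

Recomputing the run from the initial state:
step 1: x = -9
step 2: x = 29
step 3: x = -81
step 4: x = 215
step 5: x = -597
step 6: x = 1619
step 7: x = -4437
step 8: x = 12107
The first disagreement with the record is at step 1, where the value should be x = -9.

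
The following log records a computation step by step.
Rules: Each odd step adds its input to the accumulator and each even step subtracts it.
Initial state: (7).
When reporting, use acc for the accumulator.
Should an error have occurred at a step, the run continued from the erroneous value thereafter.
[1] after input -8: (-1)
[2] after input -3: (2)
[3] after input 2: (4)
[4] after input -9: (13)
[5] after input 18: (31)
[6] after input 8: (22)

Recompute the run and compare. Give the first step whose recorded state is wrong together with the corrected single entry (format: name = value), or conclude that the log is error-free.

step 6, acc = 23

Recomputing the run from the initial state:
step 1: acc = -1
step 2: acc = 2
step 3: acc = 4
step 4: acc = 13
step 5: acc = 31
step 6: acc = 23
The first disagreement with the log is at step 6, where the value should be acc = 23.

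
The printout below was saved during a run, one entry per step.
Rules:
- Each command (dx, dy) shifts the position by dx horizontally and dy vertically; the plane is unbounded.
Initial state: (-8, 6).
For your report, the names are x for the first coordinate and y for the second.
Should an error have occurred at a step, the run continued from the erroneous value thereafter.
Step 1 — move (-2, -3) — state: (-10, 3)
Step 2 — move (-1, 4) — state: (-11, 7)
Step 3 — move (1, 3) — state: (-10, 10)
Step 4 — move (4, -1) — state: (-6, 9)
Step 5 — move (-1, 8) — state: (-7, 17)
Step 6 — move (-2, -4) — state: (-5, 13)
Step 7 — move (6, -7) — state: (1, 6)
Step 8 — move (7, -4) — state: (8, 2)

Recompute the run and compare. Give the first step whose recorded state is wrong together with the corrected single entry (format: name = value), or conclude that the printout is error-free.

1. x = -8 + (-2) = -10, y = 6 + (-3) = 3 (confirmed correct)
2. x = -10 + (-1) = -11, y = 3 + (4) = 7 (in agreement)
3. x = -11 + (1) = -10, y = 7 + (3) = 10 (confirmed correct)
4. x = -10 + (4) = -6, y = 10 + (-1) = 9 (exactly as logged)
5. x = -6 + (-1) = -7, y = 9 + (8) = 17 (matches)
6. x = -7 + (-2) = -9, y = 17 + (-4) = 13 (the printout disagrees here)
The earliest wrong entry is at step 6: it should read x = -9.

step 6, x = -9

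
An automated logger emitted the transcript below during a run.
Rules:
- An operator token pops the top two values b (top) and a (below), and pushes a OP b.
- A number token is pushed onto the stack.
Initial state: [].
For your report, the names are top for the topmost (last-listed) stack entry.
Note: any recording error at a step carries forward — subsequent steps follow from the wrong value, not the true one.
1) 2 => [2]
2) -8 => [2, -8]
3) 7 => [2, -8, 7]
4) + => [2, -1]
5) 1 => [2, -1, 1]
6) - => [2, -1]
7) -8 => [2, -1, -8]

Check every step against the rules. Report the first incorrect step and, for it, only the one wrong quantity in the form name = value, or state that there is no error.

step 6, top = -2

1. push 2: top = 2 (agrees with the transcript)
2. push -8: top = -8 (verified)
3. push 7: top = 7 (no discrepancy)
4. -8 + 7 = -1 (exactly as logged)
5. push 1: top = 1 (checks out)
6. -1 - 1 = -2 (the entry is off here)
First deviation found at step 6; the corrected entry is top = -2.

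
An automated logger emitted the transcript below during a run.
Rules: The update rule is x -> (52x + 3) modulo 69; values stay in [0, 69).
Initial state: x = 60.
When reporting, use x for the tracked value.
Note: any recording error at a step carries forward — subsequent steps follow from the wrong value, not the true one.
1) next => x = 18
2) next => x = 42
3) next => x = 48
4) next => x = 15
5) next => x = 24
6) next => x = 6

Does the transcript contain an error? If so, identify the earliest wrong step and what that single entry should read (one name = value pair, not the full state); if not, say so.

step 1: x = (52*60 + 3) mod 69 = 18 -> verified
step 2: x = (52*18 + 3) mod 69 = 42 -> same as recorded
step 3: x = (52*42 + 3) mod 69 = 48 -> same as recorded
step 4: x = (52*48 + 3) mod 69 = 15 -> no discrepancy
step 5: x = (52*15 + 3) mod 69 = 24 -> checks out
step 6: x = (52*24 + 3) mod 69 = 9 -> this is not what the transcript shows
The earliest wrong entry is at step 6: it should read x = 9.

step 6, x = 9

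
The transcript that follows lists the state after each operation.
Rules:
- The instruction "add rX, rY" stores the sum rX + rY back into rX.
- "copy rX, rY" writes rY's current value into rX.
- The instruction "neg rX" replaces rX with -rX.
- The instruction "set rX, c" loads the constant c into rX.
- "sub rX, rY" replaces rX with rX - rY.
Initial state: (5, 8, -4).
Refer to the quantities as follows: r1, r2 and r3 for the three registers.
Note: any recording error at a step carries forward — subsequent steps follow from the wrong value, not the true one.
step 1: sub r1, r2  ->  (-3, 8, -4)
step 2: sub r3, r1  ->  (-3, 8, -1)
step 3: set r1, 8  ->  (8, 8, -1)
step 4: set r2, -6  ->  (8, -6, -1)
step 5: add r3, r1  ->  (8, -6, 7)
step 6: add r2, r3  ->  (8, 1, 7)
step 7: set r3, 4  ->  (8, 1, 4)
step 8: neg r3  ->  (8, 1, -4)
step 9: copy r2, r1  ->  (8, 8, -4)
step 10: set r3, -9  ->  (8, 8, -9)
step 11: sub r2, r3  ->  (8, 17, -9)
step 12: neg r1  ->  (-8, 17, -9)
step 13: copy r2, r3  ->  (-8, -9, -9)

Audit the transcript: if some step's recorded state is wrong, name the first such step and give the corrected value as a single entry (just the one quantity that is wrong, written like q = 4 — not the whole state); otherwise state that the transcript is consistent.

Recomputing the run from the initial state:
step 1: r1 = -3, r2 = 8, r3 = -4
step 2: r1 = -3, r2 = 8, r3 = -1
step 3: r1 = 8, r2 = 8, r3 = -1
step 4: r1 = 8, r2 = -6, r3 = -1
step 5: r1 = 8, r2 = -6, r3 = 7
step 6: r1 = 8, r2 = 1, r3 = 7
step 7: r1 = 8, r2 = 1, r3 = 4
step 8: r1 = 8, r2 = 1, r3 = -4
step 9: r1 = 8, r2 = 8, r3 = -4
step 10: r1 = 8, r2 = 8, r3 = -9
step 11: r1 = 8, r2 = 17, r3 = -9
step 12: r1 = -8, r2 = 17, r3 = -9
step 13: r1 = -8, r2 = -9, r3 = -9
This matches the transcript at every step.

no error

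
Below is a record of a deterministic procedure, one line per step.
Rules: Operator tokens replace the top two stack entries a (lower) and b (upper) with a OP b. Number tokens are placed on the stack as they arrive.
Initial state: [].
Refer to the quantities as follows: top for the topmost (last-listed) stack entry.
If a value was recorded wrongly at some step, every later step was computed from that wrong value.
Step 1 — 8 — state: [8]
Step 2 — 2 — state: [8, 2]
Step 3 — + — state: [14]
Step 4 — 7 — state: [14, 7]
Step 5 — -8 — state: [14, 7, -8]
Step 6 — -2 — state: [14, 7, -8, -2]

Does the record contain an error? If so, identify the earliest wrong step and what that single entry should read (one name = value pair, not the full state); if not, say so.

Recomputing the run from the initial state:
step 1: [8]
step 2: [8, 2]
step 3: [10]
step 4: [10, 7]
step 5: [10, 7, -8]
step 6: [10, 7, -8, -2]
The first disagreement with the record is at step 3, where the value should be top = 10.

step 3, top = 10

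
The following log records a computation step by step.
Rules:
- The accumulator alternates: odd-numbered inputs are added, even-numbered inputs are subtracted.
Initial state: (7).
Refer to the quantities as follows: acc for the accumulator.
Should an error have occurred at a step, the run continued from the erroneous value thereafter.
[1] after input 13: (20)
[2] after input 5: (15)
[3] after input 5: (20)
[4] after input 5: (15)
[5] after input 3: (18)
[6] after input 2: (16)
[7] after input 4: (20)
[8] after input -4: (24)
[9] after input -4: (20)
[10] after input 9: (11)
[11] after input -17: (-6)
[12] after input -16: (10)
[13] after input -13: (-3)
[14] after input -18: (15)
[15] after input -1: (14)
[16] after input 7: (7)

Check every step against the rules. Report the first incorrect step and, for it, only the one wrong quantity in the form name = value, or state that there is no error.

no error

1. acc = 7 + 13 = 20 (same as recorded)
2. acc = 20 - 5 = 15 (exactly as logged)
3. acc = 15 + 5 = 20 (exactly as logged)
4. acc = 20 - 5 = 15 (exactly as logged)
5. acc = 15 + 3 = 18 (confirmed correct)
6. acc = 18 - 2 = 16 (confirmed correct)
7. acc = 16 + 4 = 20 (matches)
8. acc = 20 - -4 = 24 (in agreement)
9. acc = 24 + -4 = 20 (exactly as logged)
10. acc = 20 - 9 = 11 (in agreement)
11. acc = 11 + -17 = -6 (verified)
12. acc = -6 - -16 = 10 (matches)
13. acc = 10 + -13 = -3 (confirmed correct)
14. acc = -3 - -18 = 15 (no discrepancy)
15. acc = 15 + -1 = 14 (verified)
16. acc = 14 - 7 = 7 (matches)
The whole run recomputes cleanly — no discrepancies.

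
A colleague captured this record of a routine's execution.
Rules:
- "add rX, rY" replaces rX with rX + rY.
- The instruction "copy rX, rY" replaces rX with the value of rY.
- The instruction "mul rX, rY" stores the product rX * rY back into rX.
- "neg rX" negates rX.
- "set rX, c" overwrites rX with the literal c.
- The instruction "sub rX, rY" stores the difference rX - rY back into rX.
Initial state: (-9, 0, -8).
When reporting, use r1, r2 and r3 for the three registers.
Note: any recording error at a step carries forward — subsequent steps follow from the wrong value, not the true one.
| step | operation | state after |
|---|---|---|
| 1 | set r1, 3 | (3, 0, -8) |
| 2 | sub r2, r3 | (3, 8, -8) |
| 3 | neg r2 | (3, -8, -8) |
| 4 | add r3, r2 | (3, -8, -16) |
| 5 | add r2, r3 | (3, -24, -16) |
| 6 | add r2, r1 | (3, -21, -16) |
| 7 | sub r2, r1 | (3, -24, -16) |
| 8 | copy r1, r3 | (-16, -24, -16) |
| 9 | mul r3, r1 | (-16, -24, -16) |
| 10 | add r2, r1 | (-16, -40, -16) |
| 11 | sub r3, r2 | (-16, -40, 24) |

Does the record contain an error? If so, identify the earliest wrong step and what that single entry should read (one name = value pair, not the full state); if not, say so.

step 9, r3 = 256

step 1: r1 = 3 -> exactly as logged
step 2: r2 = 0 - -8 = 8 -> matches
step 3: r2 = -(8) = -8 -> same as recorded
step 4: r3 = -8 + -8 = -16 -> matches
step 5: r2 = -8 + -16 = -24 -> verified
step 6: r2 = -24 + 3 = -21 -> agrees with the record
step 7: r2 = -21 - 3 = -24 -> consistent with the record
step 8: r1 = -16 -> agrees with the record
step 9: r3 = -16 * -16 = 256 -> first mismatch against the record
Step 9 is the first one off; corrected, r3 = 256.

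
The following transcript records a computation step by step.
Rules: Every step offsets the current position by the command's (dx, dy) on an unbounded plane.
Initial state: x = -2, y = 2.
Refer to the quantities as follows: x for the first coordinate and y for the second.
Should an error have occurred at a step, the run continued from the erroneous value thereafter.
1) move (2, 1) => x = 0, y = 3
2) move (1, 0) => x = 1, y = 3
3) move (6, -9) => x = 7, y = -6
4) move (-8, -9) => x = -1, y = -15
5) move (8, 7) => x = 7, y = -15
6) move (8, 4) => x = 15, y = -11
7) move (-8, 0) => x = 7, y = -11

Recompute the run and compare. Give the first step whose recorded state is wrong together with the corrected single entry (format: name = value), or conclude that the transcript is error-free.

step 5, y = -8

Step 1: x = -2 + (2) = 0, y = 2 + (1) = 3 — no discrepancy.
Step 2: x = 0 + (1) = 1, y = 3 + (0) = 3 — verified.
Step 3: x = 1 + (6) = 7, y = 3 + (-9) = -6 — verified.
Step 4: x = 7 + (-8) = -1, y = -6 + (-9) = -15 — agrees with the transcript.
Step 5: x = -1 + (8) = 7, y = -15 + (7) = -8 — the transcript has a different value.
Step 5 is the first one off; corrected, y = -8.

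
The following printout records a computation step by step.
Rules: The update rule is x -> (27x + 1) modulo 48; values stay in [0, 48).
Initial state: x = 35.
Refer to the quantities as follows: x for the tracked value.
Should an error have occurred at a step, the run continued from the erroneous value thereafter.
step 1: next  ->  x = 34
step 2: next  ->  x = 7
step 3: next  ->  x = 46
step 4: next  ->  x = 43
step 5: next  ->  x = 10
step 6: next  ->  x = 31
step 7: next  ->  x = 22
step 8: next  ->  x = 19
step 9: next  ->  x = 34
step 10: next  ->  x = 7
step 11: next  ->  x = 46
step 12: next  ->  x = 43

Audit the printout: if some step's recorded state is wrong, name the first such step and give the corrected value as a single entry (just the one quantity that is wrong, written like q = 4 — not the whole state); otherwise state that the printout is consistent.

no error

Step 1: x = (27*35 + 1) mod 48 = 34 — verified.
Step 2: x = (27*34 + 1) mod 48 = 7 — exactly as logged.
Step 3: x = (27*7 + 1) mod 48 = 46 — consistent with the printout.
Step 4: x = (27*46 + 1) mod 48 = 43 — in agreement.
Step 5: x = (27*43 + 1) mod 48 = 10 — consistent with the printout.
Step 6: x = (27*10 + 1) mod 48 = 31 — confirmed correct.
Step 7: x = (27*31 + 1) mod 48 = 22 — consistent with the printout.
Step 8: x = (27*22 + 1) mod 48 = 19 — consistent with the printout.
Step 9: x = (27*19 + 1) mod 48 = 34 — verified.
Step 10: x = (27*34 + 1) mod 48 = 7 — consistent with the printout.
Step 11: x = (27*7 + 1) mod 48 = 46 — exactly as logged.
Step 12: x = (27*46 + 1) mod 48 = 43 — exactly as logged.
No step deviates from the rules.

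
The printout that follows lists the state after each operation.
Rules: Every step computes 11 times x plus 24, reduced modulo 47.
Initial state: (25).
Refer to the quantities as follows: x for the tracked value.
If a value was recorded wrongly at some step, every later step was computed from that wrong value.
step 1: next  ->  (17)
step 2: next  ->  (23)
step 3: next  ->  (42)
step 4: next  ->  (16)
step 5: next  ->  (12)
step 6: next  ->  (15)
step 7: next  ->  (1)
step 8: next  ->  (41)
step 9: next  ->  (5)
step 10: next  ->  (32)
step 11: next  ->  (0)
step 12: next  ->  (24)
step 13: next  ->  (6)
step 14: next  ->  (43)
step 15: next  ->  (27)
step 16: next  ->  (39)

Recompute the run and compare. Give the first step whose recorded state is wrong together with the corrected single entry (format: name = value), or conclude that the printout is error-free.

step 8, x = 35

1. x = (11*25 + 24) mod 47 = 17 (verified)
2. x = (11*17 + 24) mod 47 = 23 (matches)
3. x = (11*23 + 24) mod 47 = 42 (consistent with the printout)
4. x = (11*42 + 24) mod 47 = 16 (same as recorded)
5. x = (11*16 + 24) mod 47 = 12 (consistent with the printout)
6. x = (11*12 + 24) mod 47 = 15 (checks out)
7. x = (11*15 + 24) mod 47 = 1 (consistent with the printout)
8. x = (11*1 + 24) mod 47 = 35 (first mismatch against the printout)
Step 8 is the first one off; corrected, x = 35.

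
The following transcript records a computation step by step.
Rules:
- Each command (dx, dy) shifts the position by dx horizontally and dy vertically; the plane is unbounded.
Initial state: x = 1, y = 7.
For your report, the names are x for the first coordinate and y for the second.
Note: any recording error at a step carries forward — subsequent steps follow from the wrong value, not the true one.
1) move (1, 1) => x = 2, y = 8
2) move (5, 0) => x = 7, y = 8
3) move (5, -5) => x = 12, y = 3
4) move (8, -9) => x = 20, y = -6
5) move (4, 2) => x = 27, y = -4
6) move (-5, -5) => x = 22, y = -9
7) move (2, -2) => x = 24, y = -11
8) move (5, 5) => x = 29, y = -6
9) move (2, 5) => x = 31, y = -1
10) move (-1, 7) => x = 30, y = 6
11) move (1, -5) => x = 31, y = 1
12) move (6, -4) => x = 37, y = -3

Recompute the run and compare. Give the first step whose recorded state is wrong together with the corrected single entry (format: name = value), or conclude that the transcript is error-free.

step 5, x = 24

step 1: x = 1 + (1) = 2, y = 7 + (1) = 8 -> same as recorded
step 2: x = 2 + (5) = 7, y = 8 + (0) = 8 -> exactly as logged
step 3: x = 7 + (5) = 12, y = 8 + (-5) = 3 -> matches
step 4: x = 12 + (8) = 20, y = 3 + (-9) = -6 -> same as recorded
step 5: x = 20 + (4) = 24, y = -6 + (2) = -4 -> a discrepancy with the transcript
Step 5 is the first one off; corrected, x = 24.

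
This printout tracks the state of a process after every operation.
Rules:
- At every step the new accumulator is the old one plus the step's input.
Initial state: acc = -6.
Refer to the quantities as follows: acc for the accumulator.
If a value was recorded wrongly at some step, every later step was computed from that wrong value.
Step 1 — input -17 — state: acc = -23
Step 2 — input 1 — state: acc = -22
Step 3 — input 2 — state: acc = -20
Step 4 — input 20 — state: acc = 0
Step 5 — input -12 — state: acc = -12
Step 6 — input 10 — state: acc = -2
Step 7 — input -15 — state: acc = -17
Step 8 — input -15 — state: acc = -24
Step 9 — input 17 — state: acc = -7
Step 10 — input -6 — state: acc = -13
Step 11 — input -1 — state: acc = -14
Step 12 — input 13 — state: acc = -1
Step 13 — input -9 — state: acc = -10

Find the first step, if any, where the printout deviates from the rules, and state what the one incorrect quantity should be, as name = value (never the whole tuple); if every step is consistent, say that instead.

Recomputing the run from the initial state:
step 1: acc = -23
step 2: acc = -22
step 3: acc = -20
step 4: acc = 0
step 5: acc = -12
step 6: acc = -2
step 7: acc = -17
step 8: acc = -32
step 9: acc = -15
step 10: acc = -21
step 11: acc = -22
step 12: acc = -9
step 13: acc = -18
The first disagreement with the printout is at step 8, where the value should be acc = -32.

step 8, acc = -32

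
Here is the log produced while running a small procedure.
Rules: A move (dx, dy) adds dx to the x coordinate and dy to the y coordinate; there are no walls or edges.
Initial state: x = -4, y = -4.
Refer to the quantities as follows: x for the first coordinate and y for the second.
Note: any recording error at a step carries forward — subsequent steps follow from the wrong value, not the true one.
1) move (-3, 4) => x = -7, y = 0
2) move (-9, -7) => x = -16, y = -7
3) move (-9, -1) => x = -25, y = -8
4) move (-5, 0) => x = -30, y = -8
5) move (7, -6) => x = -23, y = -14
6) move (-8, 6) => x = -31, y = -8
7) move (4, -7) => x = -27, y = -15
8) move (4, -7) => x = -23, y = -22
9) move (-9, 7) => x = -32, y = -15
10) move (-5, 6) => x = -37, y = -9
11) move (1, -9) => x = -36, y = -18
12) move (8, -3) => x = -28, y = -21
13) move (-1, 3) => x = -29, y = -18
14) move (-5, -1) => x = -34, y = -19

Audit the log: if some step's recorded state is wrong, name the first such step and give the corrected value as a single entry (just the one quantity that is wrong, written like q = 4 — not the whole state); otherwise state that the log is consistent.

no error

Step 1: x = -4 + (-3) = -7, y = -4 + (4) = 0 — same as recorded.
Step 2: x = -7 + (-9) = -16, y = 0 + (-7) = -7 — exactly as logged.
Step 3: x = -16 + (-9) = -25, y = -7 + (-1) = -8 — no discrepancy.
Step 4: x = -25 + (-5) = -30, y = -8 + (0) = -8 — verified.
Step 5: x = -30 + (7) = -23, y = -8 + (-6) = -14 — agrees with the log.
Step 6: x = -23 + (-8) = -31, y = -14 + (6) = -8 — same as recorded.
Step 7: x = -31 + (4) = -27, y = -8 + (-7) = -15 — same as recorded.
Step 8: x = -27 + (4) = -23, y = -15 + (-7) = -22 — verified.
Step 9: x = -23 + (-9) = -32, y = -22 + (7) = -15 — exactly as logged.
Step 10: x = -32 + (-5) = -37, y = -15 + (6) = -9 — same as recorded.
Step 11: x = -37 + (1) = -36, y = -9 + (-9) = -18 — no discrepancy.
Step 12: x = -36 + (8) = -28, y = -18 + (-3) = -21 — no discrepancy.
Step 13: x = -28 + (-1) = -29, y = -21 + (3) = -18 — verified.
Step 14: x = -29 + (-5) = -34, y = -18 + (-1) = -19 — exactly as logged.
All entries verified; no error found.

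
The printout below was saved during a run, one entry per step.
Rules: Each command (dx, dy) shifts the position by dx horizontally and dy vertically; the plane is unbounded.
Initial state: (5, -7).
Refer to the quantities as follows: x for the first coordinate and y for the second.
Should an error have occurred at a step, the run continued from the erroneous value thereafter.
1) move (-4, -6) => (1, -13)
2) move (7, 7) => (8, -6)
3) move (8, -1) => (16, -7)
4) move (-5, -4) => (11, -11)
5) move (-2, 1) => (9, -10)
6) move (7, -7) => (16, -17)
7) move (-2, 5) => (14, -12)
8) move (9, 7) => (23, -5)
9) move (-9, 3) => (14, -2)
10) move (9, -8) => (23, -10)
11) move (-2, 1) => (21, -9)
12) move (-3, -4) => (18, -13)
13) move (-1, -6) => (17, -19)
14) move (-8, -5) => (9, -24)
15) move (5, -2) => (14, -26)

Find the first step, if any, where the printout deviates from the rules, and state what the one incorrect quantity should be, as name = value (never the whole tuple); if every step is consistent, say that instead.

Step 1: x = 5 + (-4) = 1, y = -7 + (-6) = -13 — consistent with the printout.
Step 2: x = 1 + (7) = 8, y = -13 + (7) = -6 — no discrepancy.
Step 3: x = 8 + (8) = 16, y = -6 + (-1) = -7 — verified.
Step 4: x = 16 + (-5) = 11, y = -7 + (-4) = -11 — no discrepancy.
Step 5: x = 11 + (-2) = 9, y = -11 + (1) = -10 — agrees with the printout.
Step 6: x = 9 + (7) = 16, y = -10 + (-7) = -17 — same as recorded.
Step 7: x = 16 + (-2) = 14, y = -17 + (5) = -12 — exactly as logged.
Step 8: x = 14 + (9) = 23, y = -12 + (7) = -5 — verified.
Step 9: x = 23 + (-9) = 14, y = -5 + (3) = -2 — same as recorded.
Step 10: x = 14 + (9) = 23, y = -2 + (-8) = -10 — no discrepancy.
Step 11: x = 23 + (-2) = 21, y = -10 + (1) = -9 — checks out.
Step 12: x = 21 + (-3) = 18, y = -9 + (-4) = -13 — no discrepancy.
Step 13: x = 18 + (-1) = 17, y = -13 + (-6) = -19 — same as recorded.
Step 14: x = 17 + (-8) = 9, y = -19 + (-5) = -24 — matches.
Step 15: x = 9 + (5) = 14, y = -24 + (-2) = -26 — consistent with the printout.
Each recorded entry agrees with the recomputation.

no error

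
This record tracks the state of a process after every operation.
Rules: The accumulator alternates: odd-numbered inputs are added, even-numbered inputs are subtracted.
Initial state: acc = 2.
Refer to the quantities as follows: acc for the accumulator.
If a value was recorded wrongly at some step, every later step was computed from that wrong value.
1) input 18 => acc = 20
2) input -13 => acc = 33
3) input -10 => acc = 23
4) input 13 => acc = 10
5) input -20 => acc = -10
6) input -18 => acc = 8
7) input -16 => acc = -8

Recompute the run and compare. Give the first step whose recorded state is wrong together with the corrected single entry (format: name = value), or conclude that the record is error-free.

Step 1: acc = 2 + 18 = 20 — verified.
Step 2: acc = 20 - -13 = 33 — in agreement.
Step 3: acc = 33 + -10 = 23 — no discrepancy.
Step 4: acc = 23 - 13 = 10 — agrees with the record.
Step 5: acc = 10 + -20 = -10 — consistent with the record.
Step 6: acc = -10 - -18 = 8 — checks out.
Step 7: acc = 8 + -16 = -8 — confirmed correct.
Each recorded entry agrees with the recomputation.

no error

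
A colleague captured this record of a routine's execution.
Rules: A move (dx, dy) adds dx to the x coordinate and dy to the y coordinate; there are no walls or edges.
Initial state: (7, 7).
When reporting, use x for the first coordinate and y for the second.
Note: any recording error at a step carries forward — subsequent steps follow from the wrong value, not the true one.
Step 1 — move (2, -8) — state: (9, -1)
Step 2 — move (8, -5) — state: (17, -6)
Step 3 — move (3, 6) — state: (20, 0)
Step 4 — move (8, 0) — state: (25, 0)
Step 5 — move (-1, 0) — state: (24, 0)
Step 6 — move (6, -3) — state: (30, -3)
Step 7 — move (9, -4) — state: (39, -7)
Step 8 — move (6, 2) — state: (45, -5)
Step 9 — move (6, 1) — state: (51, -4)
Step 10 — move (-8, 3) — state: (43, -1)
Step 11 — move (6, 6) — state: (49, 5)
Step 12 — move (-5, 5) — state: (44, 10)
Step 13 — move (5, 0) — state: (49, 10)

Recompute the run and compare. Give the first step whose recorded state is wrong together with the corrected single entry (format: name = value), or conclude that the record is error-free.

step 4, x = 28

Recomputing the run from the initial state:
step 1: x = 9, y = -1
step 2: x = 17, y = -6
step 3: x = 20, y = 0
step 4: x = 28, y = 0
step 5: x = 27, y = 0
step 6: x = 33, y = -3
step 7: x = 42, y = -7
step 8: x = 48, y = -5
step 9: x = 54, y = -4
step 10: x = 46, y = -1
step 11: x = 52, y = 5
step 12: x = 47, y = 10
step 13: x = 52, y = 10
The first disagreement with the record is at step 4, where the value should be x = 28.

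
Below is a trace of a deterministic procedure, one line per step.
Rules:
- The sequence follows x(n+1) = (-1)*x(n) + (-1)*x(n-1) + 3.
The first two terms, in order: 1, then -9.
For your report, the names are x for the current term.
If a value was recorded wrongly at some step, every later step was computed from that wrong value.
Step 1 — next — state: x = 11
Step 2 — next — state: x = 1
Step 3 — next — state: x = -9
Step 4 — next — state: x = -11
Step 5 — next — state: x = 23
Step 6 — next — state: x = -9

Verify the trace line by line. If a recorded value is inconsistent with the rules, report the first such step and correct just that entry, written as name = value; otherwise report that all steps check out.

step 4, x = 11

Recomputing the run from the initial state:
step 1: x = 11
step 2: x = 1
step 3: x = -9
step 4: x = 11
step 5: x = 1
step 6: x = -9
The first disagreement with the trace is at step 4, where the value should be x = 11.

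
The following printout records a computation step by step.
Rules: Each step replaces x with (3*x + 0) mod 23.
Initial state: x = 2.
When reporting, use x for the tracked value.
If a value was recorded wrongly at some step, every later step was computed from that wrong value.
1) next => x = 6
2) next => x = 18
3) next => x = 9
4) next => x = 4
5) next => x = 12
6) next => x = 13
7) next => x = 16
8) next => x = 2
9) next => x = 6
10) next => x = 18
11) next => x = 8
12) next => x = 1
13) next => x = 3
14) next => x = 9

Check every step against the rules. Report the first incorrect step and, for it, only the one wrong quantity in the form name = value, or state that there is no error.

Recomputing the run from the initial state:
step 1: x = 6
step 2: x = 18
step 3: x = 8
step 4: x = 1
step 5: x = 3
step 6: x = 9
step 7: x = 4
step 8: x = 12
step 9: x = 13
step 10: x = 16
step 11: x = 2
step 12: x = 6
step 13: x = 18
step 14: x = 8
The first disagreement with the printout is at step 3, where the value should be x = 8.

step 3, x = 8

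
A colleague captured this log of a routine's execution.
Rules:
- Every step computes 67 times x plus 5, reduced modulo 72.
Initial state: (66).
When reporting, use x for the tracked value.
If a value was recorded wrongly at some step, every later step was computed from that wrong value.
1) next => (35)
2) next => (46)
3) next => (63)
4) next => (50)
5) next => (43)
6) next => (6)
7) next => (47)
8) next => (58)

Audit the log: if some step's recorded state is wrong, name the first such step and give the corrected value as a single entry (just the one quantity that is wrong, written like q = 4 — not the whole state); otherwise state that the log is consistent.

no error

step 1: x = (67*66 + 5) mod 72 = 35 -> consistent with the log
step 2: x = (67*35 + 5) mod 72 = 46 -> matches
step 3: x = (67*46 + 5) mod 72 = 63 -> same as recorded
step 4: x = (67*63 + 5) mod 72 = 50 -> checks out
step 5: x = (67*50 + 5) mod 72 = 43 -> confirmed correct
step 6: x = (67*43 + 5) mod 72 = 6 -> matches
step 7: x = (67*6 + 5) mod 72 = 47 -> no discrepancy
step 8: x = (67*47 + 5) mod 72 = 58 -> agrees with the log
The recomputation confirms every line.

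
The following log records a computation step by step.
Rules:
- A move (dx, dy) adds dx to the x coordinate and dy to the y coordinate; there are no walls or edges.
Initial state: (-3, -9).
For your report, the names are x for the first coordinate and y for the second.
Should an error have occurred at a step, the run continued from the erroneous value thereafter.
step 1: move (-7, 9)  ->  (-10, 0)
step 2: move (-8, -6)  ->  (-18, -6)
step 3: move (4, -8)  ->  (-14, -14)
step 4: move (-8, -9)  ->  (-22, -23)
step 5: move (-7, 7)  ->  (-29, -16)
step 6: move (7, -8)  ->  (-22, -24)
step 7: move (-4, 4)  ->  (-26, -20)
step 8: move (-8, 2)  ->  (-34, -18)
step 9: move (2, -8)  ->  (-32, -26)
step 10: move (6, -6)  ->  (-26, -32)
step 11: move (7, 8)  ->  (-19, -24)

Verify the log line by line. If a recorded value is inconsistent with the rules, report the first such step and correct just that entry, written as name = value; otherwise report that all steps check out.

no error

1. x = -3 + (-7) = -10, y = -9 + (9) = 0 (consistent with the log)
2. x = -10 + (-8) = -18, y = 0 + (-6) = -6 (agrees with the log)
3. x = -18 + (4) = -14, y = -6 + (-8) = -14 (matches)
4. x = -14 + (-8) = -22, y = -14 + (-9) = -23 (no discrepancy)
5. x = -22 + (-7) = -29, y = -23 + (7) = -16 (checks out)
6. x = -29 + (7) = -22, y = -16 + (-8) = -24 (same as recorded)
7. x = -22 + (-4) = -26, y = -24 + (4) = -20 (consistent with the log)
8. x = -26 + (-8) = -34, y = -20 + (2) = -18 (agrees with the log)
9. x = -34 + (2) = -32, y = -18 + (-8) = -26 (consistent with the log)
10. x = -32 + (6) = -26, y = -26 + (-6) = -32 (consistent with the log)
11. x = -26 + (7) = -19, y = -32 + (8) = -24 (consistent with the log)
All steps check out; nothing to correct.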